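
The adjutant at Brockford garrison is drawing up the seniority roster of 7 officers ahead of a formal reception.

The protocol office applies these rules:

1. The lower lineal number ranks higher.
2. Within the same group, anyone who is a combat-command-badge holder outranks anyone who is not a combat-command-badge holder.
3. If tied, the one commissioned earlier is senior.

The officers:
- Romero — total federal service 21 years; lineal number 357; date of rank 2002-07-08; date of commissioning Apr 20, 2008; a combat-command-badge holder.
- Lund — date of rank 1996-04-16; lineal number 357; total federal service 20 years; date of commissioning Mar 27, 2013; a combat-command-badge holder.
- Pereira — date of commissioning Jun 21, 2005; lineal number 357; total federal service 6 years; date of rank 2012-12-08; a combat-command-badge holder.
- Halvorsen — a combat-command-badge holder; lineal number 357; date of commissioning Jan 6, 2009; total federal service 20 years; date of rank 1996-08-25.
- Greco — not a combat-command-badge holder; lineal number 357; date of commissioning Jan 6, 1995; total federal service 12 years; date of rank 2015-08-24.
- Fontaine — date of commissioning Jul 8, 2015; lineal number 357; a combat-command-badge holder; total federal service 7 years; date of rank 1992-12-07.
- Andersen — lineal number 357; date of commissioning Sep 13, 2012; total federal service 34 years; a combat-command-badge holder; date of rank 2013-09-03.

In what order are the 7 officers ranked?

By lineal number (lower first): Pereira, Romero, Halvorsen, Andersen, Lund, Fontaine and Greco (each 357).
Among Pereira, Romero, Halvorsen, Andersen, Lund, Fontaine and Greco, a combat-command-badge holder before not a combat-command-badge holder: Pereira, Romero, Halvorsen, Andersen, Lund and Fontaine (a combat-command-badge holder) before Greco (not a combat-command-badge holder).
Among Pereira, Romero, Halvorsen, Andersen, Lund and Fontaine, by date of commissioning (earlier first): Pereira (Jun 21, 2005) before Romero (Apr 20, 2008) before Halvorsen (Jan 6, 2009) before Andersen (Sep 13, 2012) before Lund (Mar 27, 2013) before Fontaine (Jul 8, 2015).
Full order: Pereira, Romero, Halvorsen, Andersen, Lund, Fontaine, Greco.

Pereira, Romero, Halvorsen, Andersen, Lund, Fontaine, Greco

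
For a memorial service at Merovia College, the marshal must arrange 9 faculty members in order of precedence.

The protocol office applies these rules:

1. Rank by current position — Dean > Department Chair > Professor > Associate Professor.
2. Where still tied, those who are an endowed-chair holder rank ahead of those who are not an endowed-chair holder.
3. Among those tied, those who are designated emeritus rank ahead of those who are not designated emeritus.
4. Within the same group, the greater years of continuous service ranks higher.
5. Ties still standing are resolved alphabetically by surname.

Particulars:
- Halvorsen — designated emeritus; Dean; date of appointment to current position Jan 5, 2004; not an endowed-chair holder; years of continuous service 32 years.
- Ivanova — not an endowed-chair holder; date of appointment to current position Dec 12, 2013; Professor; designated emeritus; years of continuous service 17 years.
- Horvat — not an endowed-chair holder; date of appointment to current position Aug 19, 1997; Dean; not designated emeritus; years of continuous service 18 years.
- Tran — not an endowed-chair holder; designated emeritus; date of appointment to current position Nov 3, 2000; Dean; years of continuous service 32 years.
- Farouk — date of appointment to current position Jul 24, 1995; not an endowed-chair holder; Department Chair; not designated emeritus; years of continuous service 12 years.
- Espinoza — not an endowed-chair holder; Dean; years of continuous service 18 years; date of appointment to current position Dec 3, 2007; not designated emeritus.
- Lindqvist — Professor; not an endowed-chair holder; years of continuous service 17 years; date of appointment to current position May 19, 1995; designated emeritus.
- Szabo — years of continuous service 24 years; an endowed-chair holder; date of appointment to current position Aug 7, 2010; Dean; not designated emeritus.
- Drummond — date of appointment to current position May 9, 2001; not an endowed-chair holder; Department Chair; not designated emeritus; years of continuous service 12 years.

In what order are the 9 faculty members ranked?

Szabo, Halvorsen, Tran, Espinoza, Horvat, Drummond, Farouk, Ivanova, Lindqvist

By current position: Szabo, Halvorsen, Tran, Espinoza and Horvat (Dean); then Drummond and Farouk (Department Chair); then Ivanova and Lindqvist (Professor).
Among Szabo, Halvorsen, Tran, Espinoza and Horvat, an endowed-chair holder before not an endowed-chair holder: Szabo (an endowed-chair holder) before Halvorsen, Tran, Espinoza and Horvat (not an endowed-chair holder).
Among Halvorsen, Tran, Espinoza and Horvat, designated emeritus before not designated emeritus: Halvorsen and Tran (designated emeritus) before Espinoza and Horvat (not designated emeritus).
Halvorsen and Tran both have years of continuous service 32 years, so the next rule applies.
Among Halvorsen and Tran, alphabetically by surname: Halvorsen before Tran.
Espinoza and Horvat both have years of continuous service 18 years, so the next rule applies.
Among Espinoza and Horvat, alphabetically by surname: Espinoza before Horvat.
Drummond and Farouk are each not an endowed-chair holder, so the next rule applies.
Drummond and Farouk are each not designated emeritus, so the next rule applies.
Drummond and Farouk both have years of continuous service 12 years, so the next rule applies.
Among Drummond and Farouk, alphabetically by surname: Drummond before Farouk.
Ivanova and Lindqvist are each not an endowed-chair holder, so the next rule applies.
Ivanova and Lindqvist are each designated emeritus, so the next rule applies.
Ivanova and Lindqvist both have years of continuous service 17 years, so the next rule applies.
Among Ivanova and Lindqvist, alphabetically by surname: Ivanova before Lindqvist.
Full order: Szabo, Halvorsen, Tran, Espinoza, Horvat, Drummond, Farouk, Ivanova, Lindqvist.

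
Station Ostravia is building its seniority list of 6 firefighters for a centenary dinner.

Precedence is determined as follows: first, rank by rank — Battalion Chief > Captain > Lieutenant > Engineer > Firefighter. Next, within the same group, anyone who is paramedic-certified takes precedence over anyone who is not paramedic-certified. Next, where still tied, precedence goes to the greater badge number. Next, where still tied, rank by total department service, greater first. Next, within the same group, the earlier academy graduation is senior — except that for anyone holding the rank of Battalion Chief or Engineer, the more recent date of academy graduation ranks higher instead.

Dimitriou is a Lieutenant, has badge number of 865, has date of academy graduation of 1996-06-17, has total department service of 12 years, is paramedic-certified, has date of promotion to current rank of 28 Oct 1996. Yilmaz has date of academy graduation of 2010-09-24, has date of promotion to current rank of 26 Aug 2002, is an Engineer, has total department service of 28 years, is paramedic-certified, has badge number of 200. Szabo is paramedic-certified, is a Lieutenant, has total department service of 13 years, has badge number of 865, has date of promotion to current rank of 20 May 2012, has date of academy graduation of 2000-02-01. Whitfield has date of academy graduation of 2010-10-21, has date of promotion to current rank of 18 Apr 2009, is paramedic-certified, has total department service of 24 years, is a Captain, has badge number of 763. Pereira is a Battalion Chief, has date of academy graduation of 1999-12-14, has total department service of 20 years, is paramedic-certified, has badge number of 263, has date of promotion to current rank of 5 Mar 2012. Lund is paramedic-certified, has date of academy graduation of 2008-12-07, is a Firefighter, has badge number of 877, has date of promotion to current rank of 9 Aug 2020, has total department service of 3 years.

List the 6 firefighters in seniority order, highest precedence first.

By rank: Pereira (Battalion Chief); then Whitfield (Captain); then Szabo and Dimitriou (Lieutenant); then Yilmaz (Engineer); then Lund (Firefighter).
Szabo and Dimitriou are each paramedic-certified, so the next rule applies.
Szabo and Dimitriou both have badge number 865, so the next rule applies.
Among Szabo and Dimitriou, by total department service (higher first): Szabo (13 years) before Dimitriou (12 years).
Full order: Pereira, Whitfield, Szabo, Dimitriou, Yilmaz, Lund.

Pereira, Whitfield, Szabo, Dimitriou, Yilmaz, Lund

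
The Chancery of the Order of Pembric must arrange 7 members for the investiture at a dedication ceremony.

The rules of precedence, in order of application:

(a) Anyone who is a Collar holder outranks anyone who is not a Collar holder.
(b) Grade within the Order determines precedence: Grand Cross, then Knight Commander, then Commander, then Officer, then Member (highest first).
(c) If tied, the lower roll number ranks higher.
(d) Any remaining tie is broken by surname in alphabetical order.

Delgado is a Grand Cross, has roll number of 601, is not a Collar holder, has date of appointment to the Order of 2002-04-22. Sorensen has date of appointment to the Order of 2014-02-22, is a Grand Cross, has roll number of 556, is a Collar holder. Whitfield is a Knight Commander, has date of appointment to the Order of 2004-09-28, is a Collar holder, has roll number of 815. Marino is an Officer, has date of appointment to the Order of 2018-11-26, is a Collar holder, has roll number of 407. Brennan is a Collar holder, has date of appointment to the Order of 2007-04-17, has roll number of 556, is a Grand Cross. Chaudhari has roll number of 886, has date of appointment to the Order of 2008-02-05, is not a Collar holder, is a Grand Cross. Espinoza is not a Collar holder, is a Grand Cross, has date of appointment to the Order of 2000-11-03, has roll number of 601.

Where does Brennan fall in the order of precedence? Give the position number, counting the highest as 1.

By the first rule: Brennan, Sorensen, Whitfield and Marino (each a Collar holder); then Delgado, Espinoza and Chaudhari (each not a Collar holder).
Among Brennan, Sorensen, Whitfield and Marino, by grade within the Order: Brennan and Sorensen (Grand Cross) before Whitfield (Knight Commander) before Marino (Officer).
Brennan and Sorensen both have roll number 556, so the next rule applies.
Among Brennan and Sorensen, alphabetically by surname: Brennan before Sorensen.
Delgado, Espinoza and Chaudhari are each Grand Cross, so the next rule applies.
Among Delgado, Espinoza and Chaudhari, by roll number (lower first): Delgado and Espinoza (601) before Chaudhari (886).
Among Delgado and Espinoza, alphabetically by surname: Delgado before Espinoza.
Order: Brennan, Sorensen, Whitfield, Marino, Delgado, Espinoza, Chaudhari. So position 1.

1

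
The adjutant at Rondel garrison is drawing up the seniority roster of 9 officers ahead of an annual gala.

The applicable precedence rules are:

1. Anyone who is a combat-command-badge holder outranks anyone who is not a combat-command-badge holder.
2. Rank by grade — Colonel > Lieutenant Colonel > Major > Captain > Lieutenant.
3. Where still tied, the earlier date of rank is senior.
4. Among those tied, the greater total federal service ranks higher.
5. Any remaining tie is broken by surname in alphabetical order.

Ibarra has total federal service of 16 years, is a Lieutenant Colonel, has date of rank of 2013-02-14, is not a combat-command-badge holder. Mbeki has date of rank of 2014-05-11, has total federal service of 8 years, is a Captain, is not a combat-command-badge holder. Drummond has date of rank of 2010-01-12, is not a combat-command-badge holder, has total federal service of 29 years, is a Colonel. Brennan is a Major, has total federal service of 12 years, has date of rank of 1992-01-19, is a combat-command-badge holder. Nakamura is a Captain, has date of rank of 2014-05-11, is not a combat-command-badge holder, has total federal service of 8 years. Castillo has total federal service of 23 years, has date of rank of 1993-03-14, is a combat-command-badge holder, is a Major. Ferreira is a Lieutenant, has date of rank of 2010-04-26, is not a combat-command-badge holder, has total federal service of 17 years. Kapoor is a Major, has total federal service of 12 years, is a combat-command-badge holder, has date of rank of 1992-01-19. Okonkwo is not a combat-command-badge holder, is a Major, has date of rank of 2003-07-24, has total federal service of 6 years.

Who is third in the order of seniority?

Castillo

By the first rule: Brennan, Kapoor and Castillo (each a combat-command-badge holder); then Drummond, Ibarra, Okonkwo, Mbeki, Nakamura and Ferreira (each not a combat-command-badge holder).
Brennan, Kapoor and Castillo are each Major, so the next rule applies.
Among Brennan, Kapoor and Castillo, by date of rank (earlier first): Brennan and Kapoor (1992-01-19) before Castillo (1993-03-14).
Brennan and Kapoor both have total federal service 12 years, so the next rule applies.
Among Brennan and Kapoor, alphabetically by surname: Brennan before Kapoor.
Among Drummond, Ibarra, Okonkwo, Mbeki, Nakamura and Ferreira, by grade: Drummond (Colonel) before Ibarra (Lieutenant Colonel) before Okonkwo (Major) before Mbeki and Nakamura (Captain) before Ferreira (Lieutenant).
Mbeki and Nakamura both have date of rank 2014-05-11, so the next rule applies.
Mbeki and Nakamura both have total federal service 8 years, so the next rule applies.
Among Mbeki and Nakamura, alphabetically by surname: Mbeki before Nakamura.
Order: Brennan, Kapoor, Castillo, Drummond, Ibarra, Okonkwo, Mbeki, Nakamura, Ferreira.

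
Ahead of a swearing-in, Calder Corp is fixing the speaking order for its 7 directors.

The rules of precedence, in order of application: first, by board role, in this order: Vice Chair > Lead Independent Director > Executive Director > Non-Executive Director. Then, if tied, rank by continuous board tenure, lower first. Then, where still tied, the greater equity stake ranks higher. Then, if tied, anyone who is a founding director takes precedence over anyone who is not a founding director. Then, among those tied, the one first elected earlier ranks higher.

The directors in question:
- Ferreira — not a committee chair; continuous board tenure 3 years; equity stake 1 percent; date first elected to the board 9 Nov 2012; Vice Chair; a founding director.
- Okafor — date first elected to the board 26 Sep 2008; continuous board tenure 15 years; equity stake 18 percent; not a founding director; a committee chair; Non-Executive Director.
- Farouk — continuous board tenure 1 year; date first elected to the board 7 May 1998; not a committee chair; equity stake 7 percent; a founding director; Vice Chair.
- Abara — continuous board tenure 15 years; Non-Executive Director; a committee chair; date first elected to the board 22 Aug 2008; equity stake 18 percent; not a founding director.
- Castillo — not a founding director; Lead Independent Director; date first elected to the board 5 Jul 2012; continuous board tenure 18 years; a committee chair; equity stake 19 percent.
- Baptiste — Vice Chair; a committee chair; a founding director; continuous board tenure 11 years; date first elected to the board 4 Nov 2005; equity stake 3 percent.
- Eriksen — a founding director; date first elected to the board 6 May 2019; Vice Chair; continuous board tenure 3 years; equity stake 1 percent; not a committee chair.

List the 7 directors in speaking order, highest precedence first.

By board role: Farouk, Ferreira, Eriksen and Baptiste (Vice Chair); then Castillo (Lead Independent Director); then Abara and Okafor (Non-Executive Director).
Among Farouk, Ferreira, Eriksen and Baptiste, by continuous board tenure (lower first): Farouk (1 year) before Ferreira and Eriksen (3 years) before Baptiste (11 years).
Ferreira and Eriksen both have equity stake 1 percent, so the next rule applies.
Ferreira and Eriksen are each a founding director, so the next rule applies.
Among Ferreira and Eriksen, by date first elected to the board (earlier first): Ferreira (9 Nov 2012) before Eriksen (6 May 2019).
Abara and Okafor both have continuous board tenure 15 years, so the next rule applies.
Abara and Okafor both have equity stake 18 percent, so the next rule applies.
Abara and Okafor are each not a founding director, so the next rule applies.
Among Abara and Okafor, by date first elected to the board (earlier first): Abara (22 Aug 2008) before Okafor (26 Sep 2008).
Full order: Farouk, Ferreira, Eriksen, Baptiste, Castillo, Abara, Okafor.

Farouk, Ferreira, Eriksen, Baptiste, Castillo, Abara, Okafor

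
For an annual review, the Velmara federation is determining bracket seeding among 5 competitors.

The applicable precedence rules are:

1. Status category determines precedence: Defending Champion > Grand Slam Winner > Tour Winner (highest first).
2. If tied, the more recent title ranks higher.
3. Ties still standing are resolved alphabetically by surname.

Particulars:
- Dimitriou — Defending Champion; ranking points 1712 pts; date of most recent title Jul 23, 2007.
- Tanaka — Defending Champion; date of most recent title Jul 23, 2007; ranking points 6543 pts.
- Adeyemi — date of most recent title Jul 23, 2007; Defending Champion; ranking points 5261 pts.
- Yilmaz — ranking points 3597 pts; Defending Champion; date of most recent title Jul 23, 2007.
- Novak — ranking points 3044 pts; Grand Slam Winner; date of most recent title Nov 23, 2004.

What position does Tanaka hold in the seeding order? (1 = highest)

By status category: Adeyemi, Dimitriou, Tanaka and Yilmaz (Defending Champion); then Novak (Grand Slam Winner).
Adeyemi, Dimitriou, Tanaka and Yilmaz all have date of most recent title Jul 23, 2007, so the next rule applies.
Among Adeyemi, Dimitriou, Tanaka and Yilmaz, alphabetically by surname: Adeyemi before Dimitriou before Tanaka before Yilmaz.
Order: Adeyemi, Dimitriou, Tanaka, Yilmaz, Novak. So position 3.

3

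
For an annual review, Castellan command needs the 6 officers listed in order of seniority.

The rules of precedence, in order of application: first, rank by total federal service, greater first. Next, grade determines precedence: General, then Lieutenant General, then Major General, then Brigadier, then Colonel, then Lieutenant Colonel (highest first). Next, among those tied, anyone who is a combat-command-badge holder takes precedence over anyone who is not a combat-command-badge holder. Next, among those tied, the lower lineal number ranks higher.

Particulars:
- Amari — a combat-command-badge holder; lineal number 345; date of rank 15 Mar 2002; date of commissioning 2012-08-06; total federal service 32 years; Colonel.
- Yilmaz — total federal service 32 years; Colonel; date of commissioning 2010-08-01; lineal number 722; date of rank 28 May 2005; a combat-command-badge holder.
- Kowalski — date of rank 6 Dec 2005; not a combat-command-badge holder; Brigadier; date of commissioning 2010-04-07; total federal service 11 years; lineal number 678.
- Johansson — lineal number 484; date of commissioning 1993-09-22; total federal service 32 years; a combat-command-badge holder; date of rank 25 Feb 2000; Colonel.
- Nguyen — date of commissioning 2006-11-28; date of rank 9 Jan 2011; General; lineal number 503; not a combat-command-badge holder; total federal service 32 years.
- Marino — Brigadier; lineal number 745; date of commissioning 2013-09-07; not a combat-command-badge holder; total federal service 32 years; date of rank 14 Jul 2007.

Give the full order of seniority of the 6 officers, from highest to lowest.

By total federal service (higher first): Nguyen, Marino, Amari, Johansson and Yilmaz (each 32 years); then Kowalski (11 years).
Among Nguyen, Marino, Amari, Johansson and Yilmaz, by grade: Nguyen (General) before Marino (Brigadier) before Amari, Johansson and Yilmaz (Colonel).
Amari, Johansson and Yilmaz are each a combat-command-badge holder, so the next rule applies.
Among Amari, Johansson and Yilmaz, by lineal number (lower first): Amari (345) before Johansson (484) before Yilmaz (722).
Full order: Nguyen, Marino, Amari, Johansson, Yilmaz, Kowalski.

Nguyen, Marino, Amari, Johansson, Yilmaz, Kowalski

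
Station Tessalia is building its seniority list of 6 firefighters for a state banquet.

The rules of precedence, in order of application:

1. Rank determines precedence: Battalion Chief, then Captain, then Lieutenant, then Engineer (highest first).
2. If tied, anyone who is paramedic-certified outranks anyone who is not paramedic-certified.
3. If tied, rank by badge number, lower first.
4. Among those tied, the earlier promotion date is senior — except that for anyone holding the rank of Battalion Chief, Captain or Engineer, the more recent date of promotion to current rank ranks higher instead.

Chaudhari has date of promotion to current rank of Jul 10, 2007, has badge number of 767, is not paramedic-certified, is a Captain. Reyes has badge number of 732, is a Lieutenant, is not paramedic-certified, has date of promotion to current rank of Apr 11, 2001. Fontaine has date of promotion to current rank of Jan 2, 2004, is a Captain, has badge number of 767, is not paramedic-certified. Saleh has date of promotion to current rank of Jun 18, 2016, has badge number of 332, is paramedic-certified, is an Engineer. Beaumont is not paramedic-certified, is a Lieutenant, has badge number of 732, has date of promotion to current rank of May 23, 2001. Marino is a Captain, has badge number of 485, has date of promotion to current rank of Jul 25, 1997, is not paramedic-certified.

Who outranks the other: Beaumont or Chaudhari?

Chaudhari

By rank: Marino, Chaudhari and Fontaine (Captain); then Reyes and Beaumont (Lieutenant); then Saleh (Engineer).
Marino, Chaudhari and Fontaine are each not paramedic-certified, so the next rule applies.
Among Marino, Chaudhari and Fontaine, by badge number (lower first): Marino (485) before Chaudhari and Fontaine (767).
Among Chaudhari and Fontaine, by date of promotion to current rank (later first) (reversed rule for this group): Chaudhari (Jul 10, 2007) before Fontaine (Jan 2, 2004).
Reyes and Beaumont are each not paramedic-certified, so the next rule applies.
Reyes and Beaumont both have badge number 732, so the next rule applies.
Among Reyes and Beaumont, by date of promotion to current rank (earlier first): Reyes (Apr 11, 2001) before Beaumont (May 23, 2001).
So Chaudhari takes precedence.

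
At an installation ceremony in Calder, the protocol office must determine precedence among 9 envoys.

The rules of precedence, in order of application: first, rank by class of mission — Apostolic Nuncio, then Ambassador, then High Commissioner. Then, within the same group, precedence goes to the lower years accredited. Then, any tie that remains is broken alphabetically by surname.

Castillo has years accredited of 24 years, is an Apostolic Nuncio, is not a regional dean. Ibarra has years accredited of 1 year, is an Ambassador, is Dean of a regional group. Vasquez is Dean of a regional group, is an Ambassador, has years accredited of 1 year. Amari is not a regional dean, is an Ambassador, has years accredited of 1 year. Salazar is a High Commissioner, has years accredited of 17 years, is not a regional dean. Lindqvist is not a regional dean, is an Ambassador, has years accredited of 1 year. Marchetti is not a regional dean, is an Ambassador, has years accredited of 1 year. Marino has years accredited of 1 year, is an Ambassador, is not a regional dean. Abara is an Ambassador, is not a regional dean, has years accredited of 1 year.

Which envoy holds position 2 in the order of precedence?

Abara

By class of mission: Castillo (Apostolic Nuncio); then Abara, Amari, Ibarra, Lindqvist, Marchetti, Marino and Vasquez (Ambassador); then Salazar (High Commissioner).
Abara, Amari, Ibarra, Lindqvist, Marchetti, Marino and Vasquez all have years accredited 1 year, so the next rule applies.
Among Abara, Amari, Ibarra, Lindqvist, Marchetti, Marino and Vasquez, alphabetically by surname: Abara before Amari before Ibarra before Lindqvist before Marchetti before Marino before Vasquez.
Order: Castillo, Abara, Amari, Ibarra, Lindqvist, Marchetti, Marino, Vasquez, Salazar.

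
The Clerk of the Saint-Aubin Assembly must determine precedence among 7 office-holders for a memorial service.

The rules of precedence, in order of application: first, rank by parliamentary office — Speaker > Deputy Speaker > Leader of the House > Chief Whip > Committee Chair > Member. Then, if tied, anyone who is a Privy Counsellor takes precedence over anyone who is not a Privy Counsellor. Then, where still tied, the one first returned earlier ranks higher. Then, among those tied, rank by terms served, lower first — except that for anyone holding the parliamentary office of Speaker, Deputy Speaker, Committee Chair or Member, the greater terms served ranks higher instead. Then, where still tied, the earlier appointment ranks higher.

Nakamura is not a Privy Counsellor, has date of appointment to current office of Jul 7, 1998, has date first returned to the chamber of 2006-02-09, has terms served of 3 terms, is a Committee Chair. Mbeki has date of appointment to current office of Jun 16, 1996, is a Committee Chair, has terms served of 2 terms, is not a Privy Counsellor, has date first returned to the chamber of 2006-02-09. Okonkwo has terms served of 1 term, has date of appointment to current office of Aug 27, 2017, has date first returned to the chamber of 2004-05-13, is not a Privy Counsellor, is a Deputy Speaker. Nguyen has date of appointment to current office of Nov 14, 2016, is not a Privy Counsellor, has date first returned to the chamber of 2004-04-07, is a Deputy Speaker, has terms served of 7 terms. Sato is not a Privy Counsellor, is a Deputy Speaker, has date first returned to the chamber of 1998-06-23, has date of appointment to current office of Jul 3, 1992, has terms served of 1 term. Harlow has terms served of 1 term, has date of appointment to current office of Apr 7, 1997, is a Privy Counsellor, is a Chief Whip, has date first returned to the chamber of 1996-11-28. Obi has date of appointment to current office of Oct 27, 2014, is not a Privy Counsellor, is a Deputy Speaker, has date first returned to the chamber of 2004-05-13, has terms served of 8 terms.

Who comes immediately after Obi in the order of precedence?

Okonkwo

By parliamentary office: Sato, Nguyen, Obi and Okonkwo (Deputy Speaker); then Harlow (Chief Whip); then Nakamura and Mbeki (Committee Chair).
Sato, Nguyen, Obi and Okonkwo are each not a Privy Counsellor, so the next rule applies.
Among Sato, Nguyen, Obi and Okonkwo, by date first returned to the chamber (earlier first): Sato (1998-06-23) before Nguyen (2004-04-07) before Obi and Okonkwo (2004-05-13).
Among Obi and Okonkwo, by terms served (higher first) (reversed rule for this group): Obi (8 terms) before Okonkwo (1 term).
Nakamura and Mbeki are each not a Privy Counsellor, so the next rule applies.
Nakamura and Mbeki both have date first returned to the chamber 2006-02-09, so the next rule applies.
Among Nakamura and Mbeki, by terms served (higher first) (reversed rule for this group): Nakamura (3 terms) before Mbeki (2 terms).
Order: Sato, Nguyen, Obi, Okonkwo, Harlow, Nakamura, Mbeki.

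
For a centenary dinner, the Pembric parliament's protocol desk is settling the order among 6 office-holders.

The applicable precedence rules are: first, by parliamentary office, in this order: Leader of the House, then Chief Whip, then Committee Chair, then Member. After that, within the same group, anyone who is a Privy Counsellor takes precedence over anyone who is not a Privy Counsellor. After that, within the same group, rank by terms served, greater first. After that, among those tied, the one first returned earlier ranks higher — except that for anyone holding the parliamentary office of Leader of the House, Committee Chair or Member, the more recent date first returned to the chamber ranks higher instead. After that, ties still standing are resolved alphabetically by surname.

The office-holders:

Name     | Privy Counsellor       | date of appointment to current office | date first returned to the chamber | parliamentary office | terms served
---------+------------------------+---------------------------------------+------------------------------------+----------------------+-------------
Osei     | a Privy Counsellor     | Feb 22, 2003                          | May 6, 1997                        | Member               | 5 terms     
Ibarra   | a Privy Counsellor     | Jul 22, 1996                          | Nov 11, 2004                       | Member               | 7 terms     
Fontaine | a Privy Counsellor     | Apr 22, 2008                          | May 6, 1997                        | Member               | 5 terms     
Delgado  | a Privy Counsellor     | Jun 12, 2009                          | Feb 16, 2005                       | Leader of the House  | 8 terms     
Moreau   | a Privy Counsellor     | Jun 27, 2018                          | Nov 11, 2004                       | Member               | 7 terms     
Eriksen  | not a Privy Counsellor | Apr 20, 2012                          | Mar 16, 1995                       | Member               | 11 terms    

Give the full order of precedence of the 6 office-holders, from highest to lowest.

By parliamentary office: Delgado (Leader of the House); then Ibarra, Moreau, Fontaine, Osei and Eriksen (Member).
Among Ibarra, Moreau, Fontaine, Osei and Eriksen, a Privy Counsellor before not a Privy Counsellor: Ibarra, Moreau, Fontaine and Osei (a Privy Counsellor) before Eriksen (not a Privy Counsellor).
Among Ibarra, Moreau, Fontaine and Osei, by terms served (higher first): Ibarra and Moreau (7 terms) before Fontaine and Osei (5 terms).
Ibarra and Moreau both have date first returned to the chamber Nov 11, 2004, so the next rule applies.
Among Ibarra and Moreau, alphabetically by surname: Ibarra before Moreau.
Fontaine and Osei both have date first returned to the chamber May 6, 1997, so the next rule applies.
Among Fontaine and Osei, alphabetically by surname: Fontaine before Osei.
Full order: Delgado, Ibarra, Moreau, Fontaine, Osei, Eriksen.

Delgado, Ibarra, Moreau, Fontaine, Osei, Eriksen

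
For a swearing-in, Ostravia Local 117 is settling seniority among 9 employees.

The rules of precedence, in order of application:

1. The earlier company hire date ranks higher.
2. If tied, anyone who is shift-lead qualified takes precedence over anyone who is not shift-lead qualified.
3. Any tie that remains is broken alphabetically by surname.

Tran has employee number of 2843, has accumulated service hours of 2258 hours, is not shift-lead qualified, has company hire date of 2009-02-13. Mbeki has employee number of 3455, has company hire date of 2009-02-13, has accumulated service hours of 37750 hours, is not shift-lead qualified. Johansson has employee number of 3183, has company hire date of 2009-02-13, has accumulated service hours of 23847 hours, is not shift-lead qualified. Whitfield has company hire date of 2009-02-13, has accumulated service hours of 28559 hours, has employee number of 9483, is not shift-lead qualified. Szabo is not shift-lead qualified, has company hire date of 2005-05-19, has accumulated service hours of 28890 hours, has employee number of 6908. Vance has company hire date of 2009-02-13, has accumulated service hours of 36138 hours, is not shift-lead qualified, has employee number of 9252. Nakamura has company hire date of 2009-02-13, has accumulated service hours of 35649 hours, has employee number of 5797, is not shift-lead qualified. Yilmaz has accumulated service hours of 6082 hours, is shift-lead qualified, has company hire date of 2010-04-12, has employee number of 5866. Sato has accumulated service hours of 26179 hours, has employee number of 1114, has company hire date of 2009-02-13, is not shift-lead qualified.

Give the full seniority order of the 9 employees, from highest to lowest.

Szabo, Johansson, Mbeki, Nakamura, Sato, Tran, Vance, Whitfield, Yilmaz

By company hire date (earlier first): Szabo (2005-05-19); then Johansson, Mbeki, Nakamura, Sato, Tran, Vance and Whitfield (each 2009-02-13); then Yilmaz (2010-04-12).
Johansson, Mbeki, Nakamura, Sato, Tran, Vance and Whitfield are each not shift-lead qualified, so the next rule applies.
Among Johansson, Mbeki, Nakamura, Sato, Tran, Vance and Whitfield, alphabetically by surname: Johansson before Mbeki before Nakamura before Sato before Tran before Vance before Whitfield.
Full order: Szabo, Johansson, Mbeki, Nakamura, Sato, Tran, Vance, Whitfield, Yilmaz.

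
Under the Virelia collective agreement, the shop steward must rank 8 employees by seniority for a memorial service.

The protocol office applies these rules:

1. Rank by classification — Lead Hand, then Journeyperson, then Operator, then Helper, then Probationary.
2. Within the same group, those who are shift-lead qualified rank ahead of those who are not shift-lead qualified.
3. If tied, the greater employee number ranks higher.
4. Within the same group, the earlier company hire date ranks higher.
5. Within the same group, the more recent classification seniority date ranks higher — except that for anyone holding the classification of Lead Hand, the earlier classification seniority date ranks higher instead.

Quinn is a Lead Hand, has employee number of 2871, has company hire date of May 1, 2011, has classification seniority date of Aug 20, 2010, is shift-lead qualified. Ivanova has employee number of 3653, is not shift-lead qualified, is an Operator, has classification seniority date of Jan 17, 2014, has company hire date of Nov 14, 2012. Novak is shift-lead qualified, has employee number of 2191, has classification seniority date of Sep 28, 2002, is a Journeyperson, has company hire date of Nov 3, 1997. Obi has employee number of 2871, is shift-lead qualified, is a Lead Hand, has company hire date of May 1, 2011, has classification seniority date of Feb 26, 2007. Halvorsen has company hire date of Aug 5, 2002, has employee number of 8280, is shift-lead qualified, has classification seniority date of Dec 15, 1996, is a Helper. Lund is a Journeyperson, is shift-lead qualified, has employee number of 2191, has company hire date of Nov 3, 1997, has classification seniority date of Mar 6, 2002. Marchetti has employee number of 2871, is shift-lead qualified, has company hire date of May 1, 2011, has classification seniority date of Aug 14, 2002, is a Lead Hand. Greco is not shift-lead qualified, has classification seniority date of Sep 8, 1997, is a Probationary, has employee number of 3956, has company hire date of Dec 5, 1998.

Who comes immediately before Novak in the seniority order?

By classification: Marchetti, Obi and Quinn (Lead Hand); then Novak and Lund (Journeyperson); then Ivanova (Operator); then Halvorsen (Helper); then Greco (Probationary).
Marchetti, Obi and Quinn are each shift-lead qualified, so the next rule applies.
Marchetti, Obi and Quinn all have employee number 2871, so the next rule applies.
Marchetti, Obi and Quinn all have company hire date May 1, 2011, so the next rule applies.
Among Marchetti, Obi and Quinn, by classification seniority date (earlier first) (reversed rule for this group): Marchetti (Aug 14, 2002) before Obi (Feb 26, 2007) before Quinn (Aug 20, 2010).
Novak and Lund are each shift-lead qualified, so the next rule applies.
Novak and Lund both have employee number 2191, so the next rule applies.
Novak and Lund both have company hire date Nov 3, 1997, so the next rule applies.
Among Novak and Lund, by classification seniority date (later first): Novak (Sep 28, 2002) before Lund (Mar 6, 2002).
Order: Marchetti, Obi, Quinn, Novak, Lund, Ivanova, Halvorsen, Greco.

Quinn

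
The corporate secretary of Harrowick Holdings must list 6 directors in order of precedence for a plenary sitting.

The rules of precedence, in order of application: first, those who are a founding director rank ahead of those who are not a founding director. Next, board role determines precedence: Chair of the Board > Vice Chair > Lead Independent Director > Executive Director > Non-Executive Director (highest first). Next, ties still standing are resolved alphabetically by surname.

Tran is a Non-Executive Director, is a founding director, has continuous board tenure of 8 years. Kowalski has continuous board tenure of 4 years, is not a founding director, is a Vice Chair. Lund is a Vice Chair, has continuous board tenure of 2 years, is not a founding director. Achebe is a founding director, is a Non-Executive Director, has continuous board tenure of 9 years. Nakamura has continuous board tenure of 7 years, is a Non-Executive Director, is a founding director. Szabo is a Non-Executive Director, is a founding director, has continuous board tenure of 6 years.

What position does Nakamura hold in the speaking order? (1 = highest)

By the first rule: Achebe, Nakamura, Szabo and Tran (each a founding director); then Kowalski and Lund (both not a founding director).
Achebe, Nakamura, Szabo and Tran are each Non-Executive Director, so the next rule applies.
Among Achebe, Nakamura, Szabo and Tran, alphabetically by surname: Achebe before Nakamura before Szabo before Tran.
Kowalski and Lund are each Vice Chair, so the next rule applies.
Among Kowalski and Lund, alphabetically by surname: Kowalski before Lund.
Order: Achebe, Nakamura, Szabo, Tran, Kowalski, Lund. So position 2.

2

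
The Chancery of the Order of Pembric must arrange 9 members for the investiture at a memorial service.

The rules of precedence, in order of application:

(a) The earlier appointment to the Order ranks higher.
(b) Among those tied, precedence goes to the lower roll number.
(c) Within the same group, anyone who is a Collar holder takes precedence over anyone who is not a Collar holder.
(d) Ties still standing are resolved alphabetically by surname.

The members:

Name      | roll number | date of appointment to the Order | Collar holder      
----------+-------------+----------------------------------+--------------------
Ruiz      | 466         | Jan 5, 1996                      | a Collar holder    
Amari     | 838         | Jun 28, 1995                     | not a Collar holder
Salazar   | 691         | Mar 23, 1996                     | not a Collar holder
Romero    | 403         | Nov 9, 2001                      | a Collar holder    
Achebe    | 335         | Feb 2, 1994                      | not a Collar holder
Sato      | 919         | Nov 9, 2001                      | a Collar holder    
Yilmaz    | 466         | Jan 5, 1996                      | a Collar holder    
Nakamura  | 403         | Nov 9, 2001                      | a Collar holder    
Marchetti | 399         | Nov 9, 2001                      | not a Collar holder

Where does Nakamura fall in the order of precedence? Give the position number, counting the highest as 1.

7

By date of appointment to the Order (earlier first): Achebe (Feb 2, 1994); then Amari (Jun 28, 1995); then Ruiz and Yilmaz (both Jan 5, 1996); then Salazar (Mar 23, 1996); then Marchetti, Nakamura, Romero and Sato (each Nov 9, 2001).
Ruiz and Yilmaz both have roll number 466, so the next rule applies.
Ruiz and Yilmaz are each a Collar holder, so the next rule applies.
Among Ruiz and Yilmaz, alphabetically by surname: Ruiz before Yilmaz.
Among Marchetti, Nakamura, Romero and Sato, by roll number (lower first): Marchetti (399) before Nakamura and Romero (403) before Sato (919).
Nakamura and Romero are each a Collar holder, so the next rule applies.
Among Nakamura and Romero, alphabetically by surname: Nakamura before Romero.
Order: Achebe, Amari, Ruiz, Yilmaz, Salazar, Marchetti, Nakamura, Romero, Sato. So position 7.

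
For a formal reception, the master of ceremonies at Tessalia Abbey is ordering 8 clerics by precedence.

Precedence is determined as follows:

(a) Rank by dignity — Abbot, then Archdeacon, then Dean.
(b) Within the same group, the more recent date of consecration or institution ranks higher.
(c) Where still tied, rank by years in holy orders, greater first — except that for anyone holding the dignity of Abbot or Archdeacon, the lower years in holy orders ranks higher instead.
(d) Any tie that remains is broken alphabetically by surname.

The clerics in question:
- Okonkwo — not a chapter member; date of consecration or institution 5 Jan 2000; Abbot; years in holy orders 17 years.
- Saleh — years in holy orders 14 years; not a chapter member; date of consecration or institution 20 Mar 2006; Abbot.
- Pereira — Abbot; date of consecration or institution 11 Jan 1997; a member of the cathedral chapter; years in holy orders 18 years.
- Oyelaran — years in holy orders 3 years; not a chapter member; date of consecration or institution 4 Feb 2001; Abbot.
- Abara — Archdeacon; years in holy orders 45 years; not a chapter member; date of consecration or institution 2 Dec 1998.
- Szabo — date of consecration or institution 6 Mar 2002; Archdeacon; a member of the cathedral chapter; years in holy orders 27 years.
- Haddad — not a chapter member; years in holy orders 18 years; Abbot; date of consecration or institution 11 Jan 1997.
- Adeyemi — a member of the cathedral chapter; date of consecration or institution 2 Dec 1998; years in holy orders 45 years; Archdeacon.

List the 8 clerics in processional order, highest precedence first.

Saleh, Oyelaran, Okonkwo, Haddad, Pereira, Szabo, Abara, Adeyemi

By dignity: Saleh, Oyelaran, Okonkwo, Haddad and Pereira (Abbot); then Szabo, Abara and Adeyemi (Archdeacon).
Among Saleh, Oyelaran, Okonkwo, Haddad and Pereira, by date of consecration or institution (later first): Saleh (20 Mar 2006) before Oyelaran (4 Feb 2001) before Okonkwo (5 Jan 2000) before Haddad and Pereira (11 Jan 1997).
Haddad and Pereira both have years in holy orders 18 years, so the next rule applies.
Among Haddad and Pereira, alphabetically by surname: Haddad before Pereira.
Among Szabo, Abara and Adeyemi, by date of consecration or institution (later first): Szabo (6 Mar 2002) before Abara and Adeyemi (2 Dec 1998).
Abara and Adeyemi both have years in holy orders 45 years, so the next rule applies.
Among Abara and Adeyemi, alphabetically by surname: Abara before Adeyemi.
Full order: Saleh, Oyelaran, Okonkwo, Haddad, Pereira, Szabo, Abara, Adeyemi.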